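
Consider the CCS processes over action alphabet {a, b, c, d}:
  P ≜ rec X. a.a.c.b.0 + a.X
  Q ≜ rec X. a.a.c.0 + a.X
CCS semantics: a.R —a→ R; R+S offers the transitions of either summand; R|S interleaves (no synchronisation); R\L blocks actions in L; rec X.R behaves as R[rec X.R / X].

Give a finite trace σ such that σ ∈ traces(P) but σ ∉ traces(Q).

aacb

LTS(P): 5 reachable states
  u0 = rec X. a.a.c.b.0 + a.X ⊢ --a--▸ u0, --a--▸ u1
  u1 = a.c.b.0 ⊢ --a--▸ u2
  u2 = c.b.0 ⊢ --c--▸ u3
  u3 = b.0 ⊢ --b--▸ u4
  u4 = 0 ⊢ deadlocked
LTS(Q): 4 reachable states
  v0 = rec X. a.a.c.0 + a.X ⊢ --a--▸ v0, --a--▸ v1
  v1 = a.c.0 ⊢ --a--▸ v2
  v2 = c.0 ⊢ --c--▸ v3
  v3 = 0 ⊢ deadlocked
Executing aacb from P (initial set {u0}):
  [1] a ⇒ {u0, u1}
  [2] a ⇒ {u0, u1, u2}
  [3] c ⇒ {u3}
  [4] b ⇒ {u4}
  — P admits the full trace.
Executing aacb from Q (initial set {v0}):
  [1] a ⇒ {v0, v1}
  [2] a ⇒ {v0, v1, v2}
  [3] c ⇒ {v3}
  [4] b ⇒ ∅ (Q stuck)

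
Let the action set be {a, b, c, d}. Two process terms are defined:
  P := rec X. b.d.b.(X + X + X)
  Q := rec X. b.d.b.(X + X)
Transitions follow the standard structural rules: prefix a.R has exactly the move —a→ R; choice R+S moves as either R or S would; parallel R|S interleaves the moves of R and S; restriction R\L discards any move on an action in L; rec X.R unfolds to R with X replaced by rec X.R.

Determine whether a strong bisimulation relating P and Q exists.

bisimilar

LTS(P): 4 reachable states
  s0 = rec X. b.d.b.(X + X + X) has moves -b-> s1
  s1 = d.b.((rec X. b.d.b.(X + X + X)) + (rec X. b.d.b.(X + X + X)) + (rec X. b.d.b.(X + X + X))) has moves -d-> s2
  s2 = b.((rec X. b.d.b.(X + X + X)) + (rec X. b.d.b.(X + X + X)) + (rec X. b.d.b.(X + X + X))) has moves -b-> s3
  s3 = (rec X. b.d.b.(X + X + X)) + (rec X. b.d.b.(X + X + X)) + (rec X. b.d.b.(X + X + X)) has moves -b-> s1
LTS(Q): 4 reachable states
  t0 = rec X. b.d.b.(X + X) has moves -b-> t1
  t1 = d.b.((rec X. b.d.b.(X + X)) + (rec X. b.d.b.(X + X))) has moves -d-> t2
  t2 = b.((rec X. b.d.b.(X + X)) + (rec X. b.d.b.(X + X))) has moves -b-> t3
  t3 = (rec X. b.d.b.(X + X)) + (rec X. b.d.b.(X + X)) has moves -b-> t1
Partition-refinement fixed point:
  B0 = {s0, s3, t0, t3}
  B1 = {s1, t1}
  B2 = {s2, t2}
s0 ∈ B0, t0 ∈ B0 → same block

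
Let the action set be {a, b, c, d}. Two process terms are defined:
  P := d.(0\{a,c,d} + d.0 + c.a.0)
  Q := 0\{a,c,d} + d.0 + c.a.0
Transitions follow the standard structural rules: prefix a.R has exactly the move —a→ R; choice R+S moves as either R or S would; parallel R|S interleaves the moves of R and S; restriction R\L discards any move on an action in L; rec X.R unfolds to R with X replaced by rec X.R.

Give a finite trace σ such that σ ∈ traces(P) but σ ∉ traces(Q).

Reachable graph of P (4 states):
  u0 = d.(0\{a,c,d} + d.0 + c.a.0) → —d→ u1
  u1 = 0\{a,c,d} + d.0 + c.a.0 → —c→ u2, —d→ u3
  u2 = a.0 → —a→ u3
  u3 = 0 → ∅
Reachable graph of Q (3 states):
  v0 = 0\{a,c,d} + d.0 + c.a.0 → —c→ v1, —d→ v2
  v1 = a.0 → —a→ v2
  v2 = 0 → ∅
Run σ = ⟨dc⟩ on P: start {u0}
  [1] d ⇒ {u1}
  [2] c ⇒ {u2}
  ✓ P
Run σ = ⟨dc⟩ on Q: start {v0}
  [1] d ⇒ {v2}
  [2] c ⇒ no successor for Q

dc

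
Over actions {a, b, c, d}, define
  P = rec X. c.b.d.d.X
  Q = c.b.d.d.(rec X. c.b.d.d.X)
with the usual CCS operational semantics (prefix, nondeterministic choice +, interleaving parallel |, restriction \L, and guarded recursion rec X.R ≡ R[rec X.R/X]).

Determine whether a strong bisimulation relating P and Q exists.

YES

Reachable graph of P (4 states):
  p0 = rec X. c.b.d.d.X :: ··c··> p1
  p1 = b.d.d.(rec X. c.b.d.d.X) :: ··b··> p2
  p2 = d.d.(rec X. c.b.d.d.X) :: ··d··> p3
  p3 = d.(rec X. c.b.d.d.X) :: ··d··> p0
Reachable graph of Q (5 states):
  q0 = c.b.d.d.(rec X. c.b.d.d.X) :: ··c··> q1
  q1 = b.d.d.(rec X. c.b.d.d.X) :: ··b··> q2
  q2 = d.d.(rec X. c.b.d.d.X) :: ··d··> q3
  q3 = d.(rec X. c.b.d.d.X) :: ··d··> q4
  q4 = rec X. c.b.d.d.X :: ··c··> q1
Partition-refinement fixed point:
  B0 = {p0, q0, q4}
  B1 = {p1, q1}
  B2 = {p2, q2}
  B3 = {p3, q3}
p0 ∈ B0, q0 ∈ B0 → same block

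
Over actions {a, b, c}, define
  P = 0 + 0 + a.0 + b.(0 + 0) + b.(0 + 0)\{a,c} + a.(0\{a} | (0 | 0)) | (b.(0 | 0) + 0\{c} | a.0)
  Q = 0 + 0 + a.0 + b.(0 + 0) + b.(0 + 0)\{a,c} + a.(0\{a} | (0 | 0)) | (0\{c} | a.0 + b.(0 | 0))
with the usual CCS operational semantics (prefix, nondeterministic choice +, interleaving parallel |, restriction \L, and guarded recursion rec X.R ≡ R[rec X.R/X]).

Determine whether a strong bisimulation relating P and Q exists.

P ~ Q

Reachable graph of P (9 states):
  p0 = 0 + 0 + a.0 + b.(0 + 0) + b.(0 + 0)\{a,c} + a.(0\{a} | (0 | 0)) | (b.(0 | 0) + 0\{c} | a.0) :: --a--▸ p1, --a--▸ p2, --a--▸ p3, --b--▸ p4, --b--▸ p5, --b--▸ p6
  p1 = 0 :: deadlocked
  p2 = 0\{a} | (0 | 0) | (b.(0 | 0) + 0\{c} | a.0) :: --a--▸ p7, --b--▸ p8
  p3 = a.(0\{a} | (0 | 0)) | (0\{c} | 0) :: --a--▸ p7
  p4 = (0 + 0)\{a,c} :: deadlocked
  p5 = 0 + 0 :: deadlocked
  p6 = a.(0\{a} | (0 | 0)) | (0 | 0) :: --a--▸ p8
  p7 = 0\{a} | (0 | 0) | (0\{c} | 0) :: deadlocked
  p8 = 0\{a} | (0 | 0) | (0 | 0) :: deadlocked
Reachable graph of Q (9 states):
  q0 = 0 + 0 + a.0 + b.(0 + 0) + b.(0 + 0)\{a,c} + a.(0\{a} | (0 | 0)) | (0\{c} | a.0 + b.(0 | 0)) :: --a--▸ q1, --a--▸ q2, --a--▸ q3, --b--▸ q4, --b--▸ q5, --b--▸ q6
  q1 = 0 :: deadlocked
  q2 = 0\{a} | (0 | 0) | (0\{c} | a.0 + b.(0 | 0)) :: --a--▸ q7, --b--▸ q8
  q3 = a.(0\{a} | (0 | 0)) | (0\{c} | 0) :: --a--▸ q7
  q4 = (0 + 0)\{a,c} :: deadlocked
  q5 = 0 + 0 :: deadlocked
  q6 = a.(0\{a} | (0 | 0)) | (0 | 0) :: --a--▸ q8
  q7 = 0\{a} | (0 | 0) | (0\{c} | 0) :: deadlocked
  q8 = 0\{a} | (0 | 0) | (0 | 0) :: deadlocked
Bisimilarity quotient blocks:
  B0 = {p0, q0}
  B1 = {p1, p4, p5, p7, p8, q1, q4, q5, q7, q8}
  B2 = {p3, p6, q3, q6}
  B3 = {p2, q2}
p0 ∈ B0, q0 ∈ B0 → same block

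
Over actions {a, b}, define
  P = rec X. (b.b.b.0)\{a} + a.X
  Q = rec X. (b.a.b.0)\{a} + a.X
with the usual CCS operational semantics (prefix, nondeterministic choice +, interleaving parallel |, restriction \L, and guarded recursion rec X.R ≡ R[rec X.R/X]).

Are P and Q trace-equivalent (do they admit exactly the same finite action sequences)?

trace-distinct — witness ⟨bb⟩

LTS(P): 4 reachable states
  s0 = rec X. (b.b.b.0)\{a} + a.X has moves —a→ s0, —b→ s1
  s1 = (b.b.0)\{a} has moves —b→ s2
  s2 = (b.0)\{a} has moves —b→ s3
  s3 = 0\{a} has moves (no moves)
LTS(Q): 2 reachable states
  t0 = rec X. (b.a.b.0)\{a} + a.X has moves —a→ t0, —b→ t1
  t1 = (a.b.0)\{a} has moves (no moves)
Run σ = ⟨bb⟩ on P: start {s0}
  [1] b ⇒ {s1}
  [2] b ⇒ {s2}
  P completes σ.
Run σ = ⟨bb⟩ on Q: start {t0}
  [1] b ⇒ {t1}
  [2] b ⇒ ∅ (Q stuck)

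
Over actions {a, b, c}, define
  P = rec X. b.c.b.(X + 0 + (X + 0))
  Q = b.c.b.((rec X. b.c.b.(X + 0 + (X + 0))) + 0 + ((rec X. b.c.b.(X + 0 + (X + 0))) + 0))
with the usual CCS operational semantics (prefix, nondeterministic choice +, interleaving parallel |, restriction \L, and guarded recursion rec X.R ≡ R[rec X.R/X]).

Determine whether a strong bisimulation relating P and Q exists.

Reachable graph of P (4 states):
  m0 = rec X. b.c.b.(X + 0 + (X + 0)) :: --b--▸ m1
  m1 = c.b.((rec X. b.c.b.(X + 0 + (X + 0))) + 0 + ((rec X. b.c.b.(X + 0 + (X + 0))) + 0)) :: --c--▸ m2
  m2 = b.((rec X. b.c.b.(X + 0 + (X + 0))) + 0 + ((rec X. b.c.b.(X + 0 + (X + 0))) + 0)) :: --b--▸ m3
  m3 = (rec X. b.c.b.(X + 0 + (X + 0))) + 0 + ((rec X. b.c.b.(X + 0 + (X + 0))) + 0) :: --b--▸ m1
Reachable graph of Q (4 states):
  n0 = b.c.b.((rec X. b.c.b.(X + 0 + (X + 0))) + 0 + ((rec X. b.c.b.(X + 0 + (X + 0))) + 0)) :: --b--▸ n1
  n1 = c.b.((rec X. b.c.b.(X + 0 + (X + 0))) + 0 + ((rec X. b.c.b.(X + 0 + (X + 0))) + 0)) :: --c--▸ n2
  n2 = b.((rec X. b.c.b.(X + 0 + (X + 0))) + 0 + ((rec X. b.c.b.(X + 0 + (X + 0))) + 0)) :: --b--▸ n3
  n3 = (rec X. b.c.b.(X + 0 + (X + 0))) + 0 + ((rec X. b.c.b.(X + 0 + (X + 0))) + 0) :: --b--▸ n1
Partition-refinement fixed point:
  B0 = {m0, m3, n0, n3}
  B1 = {m1, n1}
  B2 = {m2, n2}
m0 ∈ B0, n0 ∈ B0 → same block

YES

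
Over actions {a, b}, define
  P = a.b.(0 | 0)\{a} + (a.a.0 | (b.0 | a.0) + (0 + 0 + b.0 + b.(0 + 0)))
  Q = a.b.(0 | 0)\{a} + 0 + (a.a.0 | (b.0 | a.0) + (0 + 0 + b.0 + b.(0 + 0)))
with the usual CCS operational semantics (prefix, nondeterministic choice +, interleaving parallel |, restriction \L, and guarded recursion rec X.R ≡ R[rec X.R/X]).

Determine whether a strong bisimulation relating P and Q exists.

bisimilar

LTS(P): 16 reachable states
  s0 = a.b.(0 | 0)\{a} + (a.a.0 | (b.0 | a.0) + (0 + 0 + b.0 + b.(0 + 0))) → =a=> s1, =a=> s2, =a=> s3, =b=> s4, =b=> s5, =b=> s6
  s1 = a.0 | (b.0 | a.0) → =a=> s7, =a=> s8, =b=> s9
  s2 = a.a.0 | (b.0 | 0) → =a=> s8, =b=> s10
  s3 = b.(0 | 0)\{a} → =b=> s11
  s4 = 0 → deadlocked
  s5 = 0 + 0 → deadlocked
  s6 = a.a.0 | (0 | a.0) → =a=> s10, =a=> s9
  s7 = 0 | (b.0 | a.0) → =a=> s12, =b=> s13
  s8 = a.0 | (b.0 | 0) → =a=> s12, =b=> s14
  s9 = a.0 | (0 | a.0) → =a=> s13, =a=> s14
  s10 = a.a.0 | (0 | 0) → =a=> s14
  s11 = (0 | 0)\{a} → deadlocked
  s12 = 0 | (b.0 | 0) → =b=> s15
  s13 = 0 | (0 | a.0) → =a=> s15
  s14 = a.0 | (0 | 0) → =a=> s15
  s15 = 0 | (0 | 0) → deadlocked
LTS(Q): 16 reachable states
  t0 = a.b.(0 | 0)\{a} + 0 + (a.a.0 | (b.0 | a.0) + (0 + 0 + b.0 + b.(0 + 0))) → =a=> t1, =a=> t2, =a=> t3, =b=> t4, =b=> t5, =b=> t6
  t1 = a.0 | (b.0 | a.0) → =a=> t7, =a=> t8, =b=> t9
  t2 = a.a.0 | (b.0 | 0) → =a=> t8, =b=> t10
  t3 = b.(0 | 0)\{a} → =b=> t11
  t4 = 0 → deadlocked
  t5 = 0 + 0 → deadlocked
  t6 = a.a.0 | (0 | a.0) → =a=> t10, =a=> t9
  t7 = 0 | (b.0 | a.0) → =a=> t12, =b=> t13
  t8 = a.0 | (b.0 | 0) → =a=> t12, =b=> t14
  t9 = a.0 | (0 | a.0) → =a=> t13, =a=> t14
  t10 = a.a.0 | (0 | 0) → =a=> t14
  t11 = (0 | 0)\{a} → deadlocked
  t12 = 0 | (b.0 | 0) → =b=> t15
  t13 = 0 | (0 | a.0) → =a=> t15
  t14 = a.0 | (0 | 0) → =a=> t15
  t15 = 0 | (0 | 0) → deadlocked
Partition-refinement fixed point:
  B0 = {s0, t0}
  B1 = {s6, t6}
  B2 = {s10, s9, t10, t9}
  B3 = {s13, s14, t13, t14}
  B4 = {s11, s15, s4, s5, t11, t15, t4, t5}
  B5 = {s1, s2, t1, t2}
  B6 = {s7, s8, t7, t8}
  B7 = {s12, s3, t12, t3}
s0 ∈ B0, t0 ∈ B0 → same block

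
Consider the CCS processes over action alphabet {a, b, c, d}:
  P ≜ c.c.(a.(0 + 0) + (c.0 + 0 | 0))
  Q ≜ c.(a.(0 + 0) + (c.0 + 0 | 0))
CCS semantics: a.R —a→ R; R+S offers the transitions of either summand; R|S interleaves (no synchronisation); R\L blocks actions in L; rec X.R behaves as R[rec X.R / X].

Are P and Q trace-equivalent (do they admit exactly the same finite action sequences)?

trace-distinct — witness ⟨cca⟩

P's transition system — 5 states:
  s0 = c.c.(a.(0 + 0) + (c.0 + 0 | 0)) :: ··c··> s1
  s1 = c.(a.(0 + 0) + (c.0 + 0 | 0)) :: ··c··> s2
  s2 = a.(0 + 0) + (c.0 + 0 | 0) :: ··a··> s3, ··c··> s4
  s3 = 0 + 0 :: stopped
  s4 = 0 :: stopped
Q's transition system — 4 states:
  t0 = c.(a.(0 + 0) + (c.0 + 0 | 0)) :: ··c··> t1
  t1 = a.(0 + 0) + (c.0 + 0 | 0) :: ··a··> t2, ··c··> t3
  t2 = 0 + 0 :: stopped
  t3 = 0 :: stopped
Executing cca from P (initial set {s0}):
  after c @ step 1: {s1}
  after c @ step 2: {s2}
  after a @ step 3: {s3}
  P completes σ.
Executing cca from Q (initial set {t0}):
  after c @ step 1: {t1}
  after c @ step 2: {t3}
  after a @ step 3: ∅  — Q cannot continue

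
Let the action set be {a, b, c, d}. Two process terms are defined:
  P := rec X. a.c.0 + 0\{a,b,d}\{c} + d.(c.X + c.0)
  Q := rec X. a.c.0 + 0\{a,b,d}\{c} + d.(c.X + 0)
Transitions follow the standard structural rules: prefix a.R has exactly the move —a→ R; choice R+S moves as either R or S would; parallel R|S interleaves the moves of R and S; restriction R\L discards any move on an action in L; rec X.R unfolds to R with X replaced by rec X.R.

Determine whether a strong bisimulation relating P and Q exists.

LTS(P): 4 reachable states
  m0 = rec X. a.c.0 + 0\{a,b,d}\{c} + d.(c.X + c.0) | —a→ m1, —d→ m2
  m1 = c.0 | —c→ m3
  m2 = c.(rec X. a.c.0 + 0\{a,b,d}\{c} + d.(c.X + c.0)) + c.0 | —c→ m0, —c→ m3
  m3 = 0 | stopped
LTS(Q): 4 reachable states
  n0 = rec X. a.c.0 + 0\{a,b,d}\{c} + d.(c.X + 0) | —a→ n1, —d→ n2
  n1 = c.0 | —c→ n3
  n2 = c.(rec X. a.c.0 + 0\{a,b,d}\{c} + d.(c.X + 0)) + 0 | —c→ n0
  n3 = 0 | stopped
Bisimilarity quotient blocks:
  B0 = {m0}
  B1 = {m2}
  B2 = {m3, n3}
  B3 = {m1, n1}
  B4 = {n0}
  B5 = {n2}
m0 ∈ B0, n0 ∈ B4 → different blocks

not bisimilar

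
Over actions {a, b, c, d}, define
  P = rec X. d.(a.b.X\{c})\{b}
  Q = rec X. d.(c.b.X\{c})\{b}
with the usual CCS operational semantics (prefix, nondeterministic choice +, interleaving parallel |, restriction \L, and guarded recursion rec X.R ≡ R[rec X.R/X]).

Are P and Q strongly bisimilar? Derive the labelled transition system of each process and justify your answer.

P's transition system — 3 states:
  u0 = rec X. d.(a.b.X\{c})\{b} | =d=> u1
  u1 = (a.b.(rec X. d.(a.b.X\{c})\{b})\{c})\{b} | =a=> u2
  u2 = (b.(rec X. d.(a.b.X\{c})\{b})\{c})\{b} | (no moves)
Q's transition system — 3 states:
  v0 = rec X. d.(c.b.X\{c})\{b} | =d=> v1
  v1 = (c.b.(rec X. d.(c.b.X\{c})\{b})\{c})\{b} | =c=> v2
  v2 = (b.(rec X. d.(c.b.X\{c})\{b})\{c})\{b} | (no moves)
Partition-refinement fixed point:
  B0 = {u0}
  B1 = {u1}
  B2 = {u2, v2}
  B3 = {v0}
  B4 = {v1}
u0 ∈ B0, v0 ∈ B3 → different blocks

NO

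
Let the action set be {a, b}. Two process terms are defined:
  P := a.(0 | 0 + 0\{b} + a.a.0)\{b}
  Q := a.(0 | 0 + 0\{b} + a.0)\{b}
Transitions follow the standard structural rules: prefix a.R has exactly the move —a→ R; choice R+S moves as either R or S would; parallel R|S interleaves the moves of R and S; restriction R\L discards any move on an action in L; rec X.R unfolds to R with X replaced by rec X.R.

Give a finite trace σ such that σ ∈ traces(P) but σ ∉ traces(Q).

Reachable graph of P (4 states):
  u0 = a.(0 | 0 + 0\{b} + a.a.0)\{b} :: ··a··> u1
  u1 = (0 | 0 + 0\{b} + a.a.0)\{b} :: ··a··> u2
  u2 = (a.0)\{b} :: ··a··> u3
  u3 = 0\{b} :: ∅
Reachable graph of Q (3 states):
  v0 = a.(0 | 0 + 0\{b} + a.0)\{b} :: ··a··> v1
  v1 = (0 | 0 + 0\{b} + a.0)\{b} :: ··a··> v2
  v2 = 0\{b} :: ∅
Trace ⟨aaa⟩ through P, begin at {u0}:
  after a @ step 1: {u1}
  after a @ step 2: {u2}
  after a @ step 3: {u3}
  P completes σ.
Trace ⟨aaa⟩ through Q, begin at {v0}:
  after a @ step 1: {v1}
  after a @ step 2: {v2}
  after a @ step 3: ∅  — Q cannot continue

aaa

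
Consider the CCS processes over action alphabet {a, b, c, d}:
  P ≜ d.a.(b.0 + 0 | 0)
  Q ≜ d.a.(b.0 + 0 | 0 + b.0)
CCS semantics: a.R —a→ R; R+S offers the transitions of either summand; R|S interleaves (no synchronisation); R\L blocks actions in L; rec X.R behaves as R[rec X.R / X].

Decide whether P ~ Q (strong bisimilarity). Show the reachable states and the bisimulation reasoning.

P ~ Q

Reachable graph of P (4 states):
  m0 = d.a.(b.0 + 0 | 0) :: --d--▸ m1
  m1 = a.(b.0 + 0 | 0) :: --a--▸ m2
  m2 = b.0 + 0 | 0 :: --b--▸ m3
  m3 = 0 :: deadlocked
Reachable graph of Q (4 states):
  n0 = d.a.(b.0 + 0 | 0 + b.0) :: --d--▸ n1
  n1 = a.(b.0 + 0 | 0 + b.0) :: --a--▸ n2
  n2 = b.0 + 0 | 0 + b.0 :: --b--▸ n3
  n3 = 0 :: deadlocked
Partition-refinement fixed point:
  B0 = {m0, n0}
  B1 = {m1, n1}
  B2 = {m2, n2}
  B3 = {m3, n3}
m0 ∈ B0, n0 ∈ B0 → same block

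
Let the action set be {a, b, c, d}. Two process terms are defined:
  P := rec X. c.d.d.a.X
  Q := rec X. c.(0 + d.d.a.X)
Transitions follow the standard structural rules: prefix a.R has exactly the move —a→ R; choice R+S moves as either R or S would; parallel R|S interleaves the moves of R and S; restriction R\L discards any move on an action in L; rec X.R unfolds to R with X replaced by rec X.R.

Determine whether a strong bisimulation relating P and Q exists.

P ~ Q

Reachable graph of P (4 states):
  u0 = rec X. c.d.d.a.X | ··c··> u1
  u1 = d.d.a.(rec X. c.d.d.a.X) | ··d··> u2
  u2 = d.a.(rec X. c.d.d.a.X) | ··d··> u3
  u3 = a.(rec X. c.d.d.a.X) | ··a··> u0
Reachable graph of Q (4 states):
  v0 = rec X. c.(0 + d.d.a.X) | ··c··> v1
  v1 = 0 + d.d.a.(rec X. c.(0 + d.d.a.X)) | ··d··> v2
  v2 = d.a.(rec X. c.(0 + d.d.a.X)) | ··d··> v3
  v3 = a.(rec X. c.(0 + d.d.a.X)) | ··a··> v0
Coarsest stable partition (strong bisimilarity classes):
  B0 = {u0, v0}
  B1 = {u1, v1}
  B2 = {u2, v2}
  B3 = {u3, v3}
u0 ∈ B0, v0 ∈ B0 → same block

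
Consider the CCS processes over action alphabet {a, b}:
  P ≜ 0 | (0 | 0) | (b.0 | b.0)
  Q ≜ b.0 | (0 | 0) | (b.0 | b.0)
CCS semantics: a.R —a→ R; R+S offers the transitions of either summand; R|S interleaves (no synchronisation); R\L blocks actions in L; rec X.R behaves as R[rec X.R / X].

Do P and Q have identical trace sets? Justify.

Reachable graph of P (4 states):
  s0 = 0 | (0 | 0) | (b.0 | b.0) :: —b→ s1, —b→ s2
  s1 = 0 | (0 | 0) | (0 | b.0) :: —b→ s3
  s2 = 0 | (0 | 0) | (b.0 | 0) :: —b→ s3
  s3 = 0 | (0 | 0) | (0 | 0) :: stopped
Reachable graph of Q (8 states):
  t0 = b.0 | (0 | 0) | (b.0 | b.0) :: —b→ t1, —b→ t2, —b→ t3
  t1 = 0 | (0 | 0) | (b.0 | b.0) :: —b→ t4, —b→ t5
  t2 = b.0 | (0 | 0) | (0 | b.0) :: —b→ t4, —b→ t6
  t3 = b.0 | (0 | 0) | (b.0 | 0) :: —b→ t5, —b→ t6
  t4 = 0 | (0 | 0) | (0 | b.0) :: —b→ t7
  t5 = 0 | (0 | 0) | (b.0 | 0) :: —b→ t7
  t6 = b.0 | (0 | 0) | (0 | 0) :: —b→ t7
  t7 = 0 | (0 | 0) | (0 | 0) :: stopped
Executing bbb from Q (initial set {t0}):
  step 1 (b): {t1, t2, t3}
  step 2 (b): {t4, t5, t6}
  step 3 (b): {t7}
  — Q admits the full trace.
Executing bbb from P (initial set {s0}):
  step 1 (b): {s1, s2}
  step 2 (b): {s3}
  step 3 (b): ∅ (P stuck)

trace-distinct — witness ⟨bbb⟩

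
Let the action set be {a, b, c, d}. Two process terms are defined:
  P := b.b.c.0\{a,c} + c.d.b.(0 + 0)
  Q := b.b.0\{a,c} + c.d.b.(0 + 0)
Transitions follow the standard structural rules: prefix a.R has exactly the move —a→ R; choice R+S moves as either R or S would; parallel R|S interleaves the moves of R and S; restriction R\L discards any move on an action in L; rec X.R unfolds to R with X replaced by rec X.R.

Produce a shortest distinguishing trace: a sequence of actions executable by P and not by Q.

Reachable graph of P (7 states):
  u0 = b.b.c.0\{a,c} + c.d.b.(0 + 0) ⊢ —b→ u1, —c→ u2
  u1 = b.c.0\{a,c} ⊢ —b→ u3
  u2 = d.b.(0 + 0) ⊢ —d→ u4
  u3 = c.0\{a,c} ⊢ —c→ u5
  u4 = b.(0 + 0) ⊢ —b→ u6
  u5 = 0\{a,c} ⊢ ∅
  u6 = 0 + 0 ⊢ ∅
Reachable graph of Q (6 states):
  v0 = b.b.0\{a,c} + c.d.b.(0 + 0) ⊢ —b→ v1, —c→ v2
  v1 = b.0\{a,c} ⊢ —b→ v3
  v2 = d.b.(0 + 0) ⊢ —d→ v4
  v3 = 0\{a,c} ⊢ ∅
  v4 = b.(0 + 0) ⊢ —b→ v5
  v5 = 0 + 0 ⊢ ∅
Executing bbc from P (initial set {u0}):
  after b @ step 1: {u1}
  after b @ step 2: {u3}
  after c @ step 3: {u5}
  P completes σ.
Executing bbc from Q (initial set {v0}):
  after b @ step 1: {v1}
  after b @ step 2: {v3}
  after c @ step 3: ∅ (Q stuck)

bbc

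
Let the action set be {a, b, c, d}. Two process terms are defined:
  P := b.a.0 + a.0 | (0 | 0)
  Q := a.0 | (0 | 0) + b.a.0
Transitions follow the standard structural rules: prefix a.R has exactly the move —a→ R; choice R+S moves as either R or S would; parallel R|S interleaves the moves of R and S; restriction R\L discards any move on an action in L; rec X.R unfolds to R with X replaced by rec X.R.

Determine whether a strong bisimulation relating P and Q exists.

P ~ Q

LTS(P): 4 reachable states
  p0 = b.a.0 + a.0 | (0 | 0) | ··a··> p1, ··b··> p2
  p1 = 0 | (0 | 0) | ∅
  p2 = a.0 | ··a··> p3
  p3 = 0 | ∅
LTS(Q): 4 reachable states
  q0 = a.0 | (0 | 0) + b.a.0 | ··a··> q1, ··b··> q2
  q1 = 0 | (0 | 0) | ∅
  q2 = a.0 | ··a··> q3
  q3 = 0 | ∅
Coarsest stable partition (strong bisimilarity classes):
  B0 = {p0, q0}
  B1 = {p1, p3, q1, q3}
  B2 = {p2, q2}
p0 ∈ B0, q0 ∈ B0 → same block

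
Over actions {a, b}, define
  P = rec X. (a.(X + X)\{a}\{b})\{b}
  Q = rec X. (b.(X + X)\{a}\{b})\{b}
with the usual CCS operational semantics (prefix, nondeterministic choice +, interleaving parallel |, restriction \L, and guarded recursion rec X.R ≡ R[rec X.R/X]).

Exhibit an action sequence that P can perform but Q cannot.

a

P's transition system — 2 states:
  u0 = rec X. (a.(X + X)\{a}\{b})\{b} :: ··a··> u1
  u1 = ((rec X. (a.(X + X)\{a}\{b})\{b}) + (rec X. (a.(X + X)\{a}\{b})\{b}))\{a}\{b}\{b} :: ·
Q's transition system — 1 states:
  v0 = rec X. (b.(X + X)\{a}\{b})\{b} :: ·
Run σ = ⟨a⟩ on P: start {u0}
  step 1 (a): {u1}
  P completes σ.
Run σ = ⟨a⟩ on Q: start {v0}
  step 1 (a): ∅  — Q cannot continue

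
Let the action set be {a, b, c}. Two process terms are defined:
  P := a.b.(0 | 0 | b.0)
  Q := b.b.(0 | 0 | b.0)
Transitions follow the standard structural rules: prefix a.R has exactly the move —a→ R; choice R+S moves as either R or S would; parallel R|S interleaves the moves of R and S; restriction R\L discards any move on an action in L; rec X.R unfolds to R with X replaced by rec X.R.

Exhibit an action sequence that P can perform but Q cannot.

a

Reachable graph of P (4 states):
  p0 = a.b.(0 | 0 | b.0) | --a--▸ p1
  p1 = b.(0 | 0 | b.0) | --b--▸ p2
  p2 = 0 | 0 | b.0 | --b--▸ p3
  p3 = 0 | 0 | 0 | stopped
Reachable graph of Q (4 states):
  q0 = b.b.(0 | 0 | b.0) | --b--▸ q1
  q1 = b.(0 | 0 | b.0) | --b--▸ q2
  q2 = 0 | 0 | b.0 | --b--▸ q3
  q3 = 0 | 0 | 0 | stopped
Run σ = ⟨a⟩ on P: start {p0}
  step 1 (a): {p1}
  P completes σ.
Run σ = ⟨a⟩ on Q: start {q0}
  step 1 (a): no successor for Q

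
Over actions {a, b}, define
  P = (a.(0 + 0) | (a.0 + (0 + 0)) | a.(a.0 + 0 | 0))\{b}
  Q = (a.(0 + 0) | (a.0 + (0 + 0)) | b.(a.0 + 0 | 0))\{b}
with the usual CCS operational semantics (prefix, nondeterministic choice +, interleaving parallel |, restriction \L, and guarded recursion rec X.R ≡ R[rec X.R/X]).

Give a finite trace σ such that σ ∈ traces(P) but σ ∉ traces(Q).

P's transition system — 12 states:
  m0 = (a.(0 + 0) | (a.0 + (0 + 0)) | a.(a.0 + 0 | 0))\{b} :: =a=> m1, =a=> m2, =a=> m3
  m1 = ((0 + 0) | (a.0 + (0 + 0)) | a.(a.0 + 0 | 0))\{b} :: =a=> m4, =a=> m5
  m2 = (a.(0 + 0) | (a.0 + (0 + 0)) | (a.0 + 0 | 0))\{b} :: =a=> m4, =a=> m6, =a=> m7
  m3 = (a.(0 + 0) | 0 | a.(a.0 + 0 | 0))\{b} :: =a=> m5, =a=> m7
  m4 = ((0 + 0) | (a.0 + (0 + 0)) | (a.0 + 0 | 0))\{b} :: =a=> m8, =a=> m9
  m5 = ((0 + 0) | 0 | a.(a.0 + 0 | 0))\{b} :: =a=> m9
  m6 = (a.(0 + 0) | (a.0 + (0 + 0)) | 0)\{b} :: =a=> m10, =a=> m8
  m7 = (a.(0 + 0) | 0 | (a.0 + 0 | 0))\{b} :: =a=> m10, =a=> m9
  m8 = ((0 + 0) | (a.0 + (0 + 0)) | 0)\{b} :: =a=> m11
  m9 = ((0 + 0) | 0 | (a.0 + 0 | 0))\{b} :: =a=> m11
  m10 = (a.(0 + 0) | 0 | 0)\{b} :: =a=> m11
  m11 = ((0 + 0) | 0 | 0)\{b} :: (no moves)
Q's transition system — 4 states:
  n0 = (a.(0 + 0) | (a.0 + (0 + 0)) | b.(a.0 + 0 | 0))\{b} :: =a=> n1, =a=> n2
  n1 = ((0 + 0) | (a.0 + (0 + 0)) | b.(a.0 + 0 | 0))\{b} :: =a=> n3
  n2 = (a.(0 + 0) | 0 | b.(a.0 + 0 | 0))\{b} :: =a=> n3
  n3 = ((0 + 0) | 0 | b.(a.0 + 0 | 0))\{b} :: (no moves)
Trace ⟨aaa⟩ through P, begin at {m0}:
  step 1 (a): {m1, m2, m3}
  step 2 (a): {m4, m5, m6, m7}
  step 3 (a): {m10, m8, m9}
  — P admits the full trace.
Trace ⟨aaa⟩ through Q, begin at {n0}:
  step 1 (a): {n1, n2}
  step 2 (a): {n3}
  step 3 (a): ∅  — Q cannot continue

aaa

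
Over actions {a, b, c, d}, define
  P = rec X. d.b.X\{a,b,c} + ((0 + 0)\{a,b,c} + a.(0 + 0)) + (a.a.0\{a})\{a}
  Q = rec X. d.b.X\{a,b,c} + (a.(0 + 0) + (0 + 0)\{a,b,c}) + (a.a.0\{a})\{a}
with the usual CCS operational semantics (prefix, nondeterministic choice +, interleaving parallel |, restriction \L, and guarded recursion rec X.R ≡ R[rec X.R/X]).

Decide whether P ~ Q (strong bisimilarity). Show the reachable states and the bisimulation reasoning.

P ~ Q

LTS(P): 5 reachable states
  p0 = rec X. d.b.X\{a,b,c} + ((0 + 0)\{a,b,c} + a.(0 + 0)) + (a.a.0\{a})\{a} has moves --a--▸ p1, --d--▸ p2
  p1 = 0 + 0 has moves (no moves)
  p2 = b.(rec X. d.b.X\{a,b,c} + ((0 + 0)\{a,b,c} + a.(0 + 0)) + (a.a.0\{a})\{a})\{a,b,c} has moves --b--▸ p3
  p3 = (rec X. d.b.X\{a,b,c} + ((0 + 0)\{a,b,c} + a.(0 + 0)) + (a.a.0\{a})\{a})\{a,b,c} has moves --d--▸ p4
  p4 = (b.(rec X. d.b.X\{a,b,c} + ((0 + 0)\{a,b,c} + a.(0 + 0)) + (a.a.0\{a})\{a})\{a,b,c})\{a,b,c} has moves (no moves)
LTS(Q): 5 reachable states
  q0 = rec X. d.b.X\{a,b,c} + (a.(0 + 0) + (0 + 0)\{a,b,c}) + (a.a.0\{a})\{a} has moves --a--▸ q1, --d--▸ q2
  q1 = 0 + 0 has moves (no moves)
  q2 = b.(rec X. d.b.X\{a,b,c} + (a.(0 + 0) + (0 + 0)\{a,b,c}) + (a.a.0\{a})\{a})\{a,b,c} has moves --b--▸ q3
  q3 = (rec X. d.b.X\{a,b,c} + (a.(0 + 0) + (0 + 0)\{a,b,c}) + (a.a.0\{a})\{a})\{a,b,c} has moves --d--▸ q4
  q4 = (b.(rec X. d.b.X\{a,b,c} + (a.(0 + 0) + (0 + 0)\{a,b,c}) + (a.a.0\{a})\{a})\{a,b,c})\{a,b,c} has moves (no moves)
Partition-refinement fixed point:
  B0 = {p0, q0}
  B1 = {p1, p4, q1, q4}
  B2 = {p2, q2}
  B3 = {p3, q3}
p0 ∈ B0, q0 ∈ B0 → same block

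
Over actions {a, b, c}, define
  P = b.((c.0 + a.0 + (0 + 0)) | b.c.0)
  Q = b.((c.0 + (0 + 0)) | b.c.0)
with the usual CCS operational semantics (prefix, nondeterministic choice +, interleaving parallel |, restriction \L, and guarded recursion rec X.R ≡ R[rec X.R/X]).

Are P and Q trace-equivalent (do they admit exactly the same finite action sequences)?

trace-distinct — witness ⟨ba⟩

Reachable graph of P (7 states):
  s0 = b.((c.0 + a.0 + (0 + 0)) | b.c.0) → --b--▸ s1
  s1 = (c.0 + a.0 + (0 + 0)) | b.c.0 → --a--▸ s2, --b--▸ s3, --c--▸ s2
  s2 = 0 | b.c.0 → --b--▸ s4
  s3 = (c.0 + a.0 + (0 + 0)) | c.0 → --a--▸ s4, --c--▸ s4, --c--▸ s5
  s4 = 0 | c.0 → --c--▸ s6
  s5 = (c.0 + a.0 + (0 + 0)) | 0 → --a--▸ s6, --c--▸ s6
  s6 = 0 | 0 → (no moves)
Reachable graph of Q (7 states):
  t0 = b.((c.0 + (0 + 0)) | b.c.0) → --b--▸ t1
  t1 = (c.0 + (0 + 0)) | b.c.0 → --b--▸ t2, --c--▸ t3
  t2 = (c.0 + (0 + 0)) | c.0 → --c--▸ t4, --c--▸ t5
  t3 = 0 | b.c.0 → --b--▸ t5
  t4 = (c.0 + (0 + 0)) | 0 → --c--▸ t6
  t5 = 0 | c.0 → --c--▸ t6
  t6 = 0 | 0 → (no moves)
Run σ = ⟨ba⟩ on P: start {s0}
  after b @ step 1: {s1}
  after a @ step 2: {s2}
  — P admits the full trace.
Run σ = ⟨ba⟩ on Q: start {t0}
  after b @ step 1: {t1}
  after a @ step 2: ∅ (Q stuck)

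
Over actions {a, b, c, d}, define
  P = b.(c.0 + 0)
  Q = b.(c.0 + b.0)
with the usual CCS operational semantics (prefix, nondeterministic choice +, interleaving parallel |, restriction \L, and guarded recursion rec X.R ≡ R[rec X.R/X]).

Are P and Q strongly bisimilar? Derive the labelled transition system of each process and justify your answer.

not bisimilar

LTS(P): 3 reachable states
  s0 = b.(c.0 + 0) → =b=> s1
  s1 = c.0 + 0 → =c=> s2
  s2 = 0 → stopped
LTS(Q): 3 reachable states
  t0 = b.(c.0 + b.0) → =b=> t1
  t1 = c.0 + b.0 → =b=> t2, =c=> t2
  t2 = 0 → stopped
Partition-refinement fixed point:
  B0 = {s0}
  B1 = {s1}
  B2 = {s2, t2}
  B3 = {t0}
  B4 = {t1}
s0 ∈ B0, t0 ∈ B3 → different blocks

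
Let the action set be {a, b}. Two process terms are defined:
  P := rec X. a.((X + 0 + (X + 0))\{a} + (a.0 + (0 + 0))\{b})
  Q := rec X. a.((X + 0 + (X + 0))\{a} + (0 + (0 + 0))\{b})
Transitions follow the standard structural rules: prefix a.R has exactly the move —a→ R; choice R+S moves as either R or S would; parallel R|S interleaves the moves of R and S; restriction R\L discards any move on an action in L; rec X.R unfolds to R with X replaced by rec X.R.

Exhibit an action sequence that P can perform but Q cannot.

aa

LTS(P): 3 reachable states
  m0 = rec X. a.((X + 0 + (X + 0))\{a} + (a.0 + (0 + 0))\{b}) :: --a--▸ m1
  m1 = ((rec X. a.((X + 0 + (X + 0))\{a} + (a.0 + (0 + 0))\{b})) + 0 + ((rec X. a.((X + 0 + (X + 0))\{a} + (a.0 + (0 + 0))\{b})) + 0))\{a} + (a.0 + (0 + 0))\{b} :: --a--▸ m2
  m2 = 0\{b} :: ·
LTS(Q): 2 reachable states
  n0 = rec X. a.((X + 0 + (X + 0))\{a} + (0 + (0 + 0))\{b}) :: --a--▸ n1
  n1 = ((rec X. a.((X + 0 + (X + 0))\{a} + (0 + (0 + 0))\{b})) + 0 + ((rec X. a.((X + 0 + (X + 0))\{a} + (0 + (0 + 0))\{b})) + 0))\{a} + (0 + (0 + 0))\{b} :: ·
Executing aa from P (initial set {m0}):
  after a @ step 1: {m1}
  after a @ step 2: {m2}
  P completes σ.
Executing aa from Q (initial set {n0}):
  after a @ step 1: {n1}
  after a @ step 2: ∅ (Q stuck)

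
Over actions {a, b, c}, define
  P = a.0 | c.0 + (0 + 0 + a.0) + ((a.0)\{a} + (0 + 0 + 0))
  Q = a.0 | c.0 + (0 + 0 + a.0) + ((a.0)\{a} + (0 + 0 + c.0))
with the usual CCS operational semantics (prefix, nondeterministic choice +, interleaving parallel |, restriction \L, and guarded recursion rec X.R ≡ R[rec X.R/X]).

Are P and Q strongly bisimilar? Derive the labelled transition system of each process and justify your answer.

LTS(P): 5 reachable states
  m0 = a.0 | c.0 + (0 + 0 + a.0) + ((a.0)\{a} + (0 + 0 + 0)) :: =a=> m1, =a=> m2, =c=> m3
  m1 = 0 :: stopped
  m2 = 0 | c.0 :: =c=> m4
  m3 = a.0 | 0 :: =a=> m4
  m4 = 0 | 0 :: stopped
LTS(Q): 5 reachable states
  n0 = a.0 | c.0 + (0 + 0 + a.0) + ((a.0)\{a} + (0 + 0 + c.0)) :: =a=> n1, =a=> n2, =c=> n1, =c=> n3
  n1 = 0 :: stopped
  n2 = 0 | c.0 :: =c=> n4
  n3 = a.0 | 0 :: =a=> n4
  n4 = 0 | 0 :: stopped
Partition-refinement fixed point:
  B0 = {m0}
  B1 = {m1, m4, n1, n4}
  B2 = {m3, n3}
  B3 = {m2, n2}
  B4 = {n0}
m0 ∈ B0, n0 ∈ B4 → different blocks

P ≁ Q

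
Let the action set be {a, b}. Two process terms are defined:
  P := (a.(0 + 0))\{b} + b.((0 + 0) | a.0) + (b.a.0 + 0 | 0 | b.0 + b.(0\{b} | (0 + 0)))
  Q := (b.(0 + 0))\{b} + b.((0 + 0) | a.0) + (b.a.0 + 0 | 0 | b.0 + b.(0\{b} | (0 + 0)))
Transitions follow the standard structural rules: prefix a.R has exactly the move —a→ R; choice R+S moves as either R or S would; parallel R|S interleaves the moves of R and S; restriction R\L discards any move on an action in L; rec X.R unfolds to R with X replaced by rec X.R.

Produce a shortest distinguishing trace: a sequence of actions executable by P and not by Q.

LTS(P): 8 reachable states
  s0 = (a.(0 + 0))\{b} + b.((0 + 0) | a.0) + (b.a.0 + 0 | 0 | b.0 + b.(0\{b} | (0 + 0))) ⊢ —a→ s1, —b→ s2, —b→ s3, —b→ s4, —b→ s5
  s1 = (0 + 0)\{b} ⊢ (no moves)
  s2 = (0 + 0) | a.0 ⊢ —a→ s6
  s3 = 0 | 0 | 0 ⊢ (no moves)
  s4 = 0\{b} | (0 + 0) ⊢ (no moves)
  s5 = a.0 ⊢ —a→ s7
  s6 = (0 + 0) | 0 ⊢ (no moves)
  s7 = 0 ⊢ (no moves)
LTS(Q): 7 reachable states
  t0 = (b.(0 + 0))\{b} + b.((0 + 0) | a.0) + (b.a.0 + 0 | 0 | b.0 + b.(0\{b} | (0 + 0))) ⊢ —b→ t1, —b→ t2, —b→ t3, —b→ t4
  t1 = (0 + 0) | a.0 ⊢ —a→ t5
  t2 = 0 | 0 | 0 ⊢ (no moves)
  t3 = 0\{b} | (0 + 0) ⊢ (no moves)
  t4 = a.0 ⊢ —a→ t6
  t5 = (0 + 0) | 0 ⊢ (no moves)
  t6 = 0 ⊢ (no moves)
Executing a from P (initial set {s0}):
  after a @ step 1: {s1}
  — P admits the full trace.
Executing a from Q (initial set {t0}):
  after a @ step 1: ∅  — Q cannot continue

a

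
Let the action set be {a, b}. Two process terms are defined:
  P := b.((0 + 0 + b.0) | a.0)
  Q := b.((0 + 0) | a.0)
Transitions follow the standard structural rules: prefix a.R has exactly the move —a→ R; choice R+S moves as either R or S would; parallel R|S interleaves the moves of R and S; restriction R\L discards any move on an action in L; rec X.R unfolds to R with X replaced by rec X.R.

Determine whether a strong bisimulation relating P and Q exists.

NO

LTS(P): 5 reachable states
  s0 = b.((0 + 0 + b.0) | a.0) :: —b→ s1
  s1 = (0 + 0 + b.0) | a.0 :: —a→ s2, —b→ s3
  s2 = (0 + 0 + b.0) | 0 :: —b→ s4
  s3 = 0 | a.0 :: —a→ s4
  s4 = 0 | 0 :: stopped
LTS(Q): 3 reachable states
  t0 = b.((0 + 0) | a.0) :: —b→ t1
  t1 = (0 + 0) | a.0 :: —a→ t2
  t2 = (0 + 0) | 0 :: stopped
Bisimilarity quotient blocks:
  B0 = {s0}
  B1 = {s1}
  B2 = {s2}
  B3 = {s4, t2}
  B4 = {s3, t1}
  B5 = {t0}
s0 ∈ B0, t0 ∈ B5 → different blocks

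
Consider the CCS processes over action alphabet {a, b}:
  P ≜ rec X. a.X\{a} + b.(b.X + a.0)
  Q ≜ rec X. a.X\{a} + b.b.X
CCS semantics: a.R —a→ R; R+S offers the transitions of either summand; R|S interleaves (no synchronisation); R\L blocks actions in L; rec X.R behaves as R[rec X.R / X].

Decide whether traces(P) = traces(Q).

traces(P) ≠ traces(Q) — witness ⟨ba⟩

P's transition system — 5 states:
  u0 = rec X. a.X\{a} + b.(b.X + a.0) :: —a→ u1, —b→ u2
  u1 = (rec X. a.X\{a} + b.(b.X + a.0))\{a} :: —b→ u3
  u2 = b.(rec X. a.X\{a} + b.(b.X + a.0)) + a.0 :: —a→ u4, —b→ u0
  u3 = (b.(rec X. a.X\{a} + b.(b.X + a.0)) + a.0)\{a} :: —b→ u1
  u4 = 0 :: ∅
Q's transition system — 4 states:
  v0 = rec X. a.X\{a} + b.b.X :: —a→ v1, —b→ v2
  v1 = (rec X. a.X\{a} + b.b.X)\{a} :: —b→ v3
  v2 = b.(rec X. a.X\{a} + b.b.X) :: —b→ v0
  v3 = (b.(rec X. a.X\{a} + b.b.X))\{a} :: —b→ v1
Trace ⟨ba⟩ through P, begin at {u0}:
  [1] b ⇒ {u2}
  [2] a ⇒ {u4}
  ✓ P
Trace ⟨ba⟩ through Q, begin at {v0}:
  [1] b ⇒ {v2}
  [2] a ⇒ ∅ (Q stuck)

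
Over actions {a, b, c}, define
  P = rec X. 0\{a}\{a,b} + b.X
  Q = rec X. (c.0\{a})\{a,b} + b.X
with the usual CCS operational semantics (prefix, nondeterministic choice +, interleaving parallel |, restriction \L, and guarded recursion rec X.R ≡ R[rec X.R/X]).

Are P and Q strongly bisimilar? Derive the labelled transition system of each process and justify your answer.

not bisimilar

LTS(P): 1 reachable states
  s0 = rec X. 0\{a}\{a,b} + b.X → --b--▸ s0
LTS(Q): 2 reachable states
  t0 = rec X. (c.0\{a})\{a,b} + b.X → --b--▸ t0, --c--▸ t1
  t1 = 0\{a}\{a,b} → (no moves)
Bisimilarity quotient blocks:
  B0 = {s0}
  B1 = {t0}
  B2 = {t1}
s0 ∈ B0, t0 ∈ B1 → different blocks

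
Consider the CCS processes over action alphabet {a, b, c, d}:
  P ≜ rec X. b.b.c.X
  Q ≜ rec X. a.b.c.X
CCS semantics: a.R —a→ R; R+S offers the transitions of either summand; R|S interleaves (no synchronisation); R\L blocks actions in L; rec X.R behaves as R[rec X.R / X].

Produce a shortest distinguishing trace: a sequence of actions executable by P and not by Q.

P's transition system — 3 states:
  m0 = rec X. b.b.c.X :: --b--▸ m1
  m1 = b.c.(rec X. b.b.c.X) :: --b--▸ m2
  m2 = c.(rec X. b.b.c.X) :: --c--▸ m0
Q's transition system — 3 states:
  n0 = rec X. a.b.c.X :: --a--▸ n1
  n1 = b.c.(rec X. a.b.c.X) :: --b--▸ n2
  n2 = c.(rec X. a.b.c.X) :: --c--▸ n0
Executing b from P (initial set {m0}):
  step 1 (b): {m1}
  P completes σ.
Executing b from Q (initial set {n0}):
  step 1 (b): ∅  — Q cannot continue

b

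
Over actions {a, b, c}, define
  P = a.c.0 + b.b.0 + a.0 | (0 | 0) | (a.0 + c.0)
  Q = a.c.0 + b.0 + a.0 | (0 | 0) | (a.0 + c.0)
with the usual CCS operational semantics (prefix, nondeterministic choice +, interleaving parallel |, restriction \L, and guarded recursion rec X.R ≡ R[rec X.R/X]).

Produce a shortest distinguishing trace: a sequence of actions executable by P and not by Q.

bb

Reachable graph of P (7 states):
  u0 = a.c.0 + b.b.0 + a.0 | (0 | 0) | (a.0 + c.0) → —a→ u1, —a→ u2, —a→ u3, —b→ u4, —c→ u2
  u1 = 0 | (0 | 0) | (a.0 + c.0) → —a→ u5, —c→ u5
  u2 = a.0 | (0 | 0) | 0 → —a→ u5
  u3 = c.0 → —c→ u6
  u4 = b.0 → —b→ u6
  u5 = 0 | (0 | 0) | 0 → ∅
  u6 = 0 → ∅
Reachable graph of Q (6 states):
  v0 = a.c.0 + b.0 + a.0 | (0 | 0) | (a.0 + c.0) → —a→ v1, —a→ v2, —a→ v3, —b→ v4, —c→ v2
  v1 = 0 | (0 | 0) | (a.0 + c.0) → —a→ v5, —c→ v5
  v2 = a.0 | (0 | 0) | 0 → —a→ v5
  v3 = c.0 → —c→ v4
  v4 = 0 → ∅
  v5 = 0 | (0 | 0) | 0 → ∅
Run σ = ⟨bb⟩ on P: start {u0}
  step 1 (b): {u4}
  step 2 (b): {u6}
  ✓ P
Run σ = ⟨bb⟩ on Q: start {v0}
  step 1 (b): {v4}
  step 2 (b): ∅ (Q stuck)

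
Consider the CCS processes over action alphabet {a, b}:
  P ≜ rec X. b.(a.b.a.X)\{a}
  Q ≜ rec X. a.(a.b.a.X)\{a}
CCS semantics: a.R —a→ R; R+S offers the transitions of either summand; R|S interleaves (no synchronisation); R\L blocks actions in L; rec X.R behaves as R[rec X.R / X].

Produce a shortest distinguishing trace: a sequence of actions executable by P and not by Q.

b

Reachable graph of P (2 states):
  u0 = rec X. b.(a.b.a.X)\{a} ⊢ --b--▸ u1
  u1 = (a.b.a.(rec X. b.(a.b.a.X)\{a}))\{a} ⊢ stopped
Reachable graph of Q (2 states):
  v0 = rec X. a.(a.b.a.X)\{a} ⊢ --a--▸ v1
  v1 = (a.b.a.(rec X. a.(a.b.a.X)\{a}))\{a} ⊢ stopped
Run σ = ⟨b⟩ on P: start {u0}
  step 1 (b): {u1}
  — P admits the full trace.
Run σ = ⟨b⟩ on Q: start {v0}
  step 1 (b): ∅  — Q cannot continue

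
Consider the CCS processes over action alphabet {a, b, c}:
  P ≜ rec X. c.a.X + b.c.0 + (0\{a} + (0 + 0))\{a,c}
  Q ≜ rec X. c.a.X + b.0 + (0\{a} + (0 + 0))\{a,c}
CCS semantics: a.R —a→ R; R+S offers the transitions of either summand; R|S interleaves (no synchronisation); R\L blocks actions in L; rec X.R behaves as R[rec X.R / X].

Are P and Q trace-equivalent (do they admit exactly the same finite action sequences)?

trace-distinct — witness ⟨bc⟩

LTS(P): 4 reachable states
  s0 = rec X. c.a.X + b.c.0 + (0\{a} + (0 + 0))\{a,c} → -b-> s1, -c-> s2
  s1 = c.0 → -c-> s3
  s2 = a.(rec X. c.a.X + b.c.0 + (0\{a} + (0 + 0))\{a,c}) → -a-> s0
  s3 = 0 → (no moves)
LTS(Q): 3 reachable states
  t0 = rec X. c.a.X + b.0 + (0\{a} + (0 + 0))\{a,c} → -b-> t1, -c-> t2
  t1 = 0 → (no moves)
  t2 = a.(rec X. c.a.X + b.0 + (0\{a} + (0 + 0))\{a,c}) → -a-> t0
Trace ⟨bc⟩ through P, begin at {s0}:
  after b @ step 1: {s1}
  after c @ step 2: {s3}
  — P admits the full trace.
Trace ⟨bc⟩ through Q, begin at {t0}:
  after b @ step 1: {t1}
  after c @ step 2: ∅  — Q cannot continue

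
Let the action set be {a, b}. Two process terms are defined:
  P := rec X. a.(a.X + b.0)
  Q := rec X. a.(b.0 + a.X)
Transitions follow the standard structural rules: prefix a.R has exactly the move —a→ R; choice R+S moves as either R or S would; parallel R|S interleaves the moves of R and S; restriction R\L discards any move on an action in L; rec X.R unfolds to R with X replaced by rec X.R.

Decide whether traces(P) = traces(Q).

LTS(P): 3 reachable states
  u0 = rec X. a.(a.X + b.0) ⊢ —a→ u1
  u1 = a.(rec X. a.(a.X + b.0)) + b.0 ⊢ —a→ u0, —b→ u2
  u2 = 0 ⊢ deadlocked
LTS(Q): 3 reachable states
  v0 = rec X. a.(b.0 + a.X) ⊢ —a→ v1
  v1 = b.0 + a.(rec X. a.(b.0 + a.X)) ⊢ —a→ v0, —b→ v2
  v2 = 0 ⊢ deadlocked
Bisimilarity quotient blocks:
  B0 = {u0, v0}
  B1 = {u1, v1}
  B2 = {u2, v2}
u0 ∈ B0, v0 ∈ B0 → same block
Bisimilar ⇒ trace-equivalent.

traces(P) = traces(Q)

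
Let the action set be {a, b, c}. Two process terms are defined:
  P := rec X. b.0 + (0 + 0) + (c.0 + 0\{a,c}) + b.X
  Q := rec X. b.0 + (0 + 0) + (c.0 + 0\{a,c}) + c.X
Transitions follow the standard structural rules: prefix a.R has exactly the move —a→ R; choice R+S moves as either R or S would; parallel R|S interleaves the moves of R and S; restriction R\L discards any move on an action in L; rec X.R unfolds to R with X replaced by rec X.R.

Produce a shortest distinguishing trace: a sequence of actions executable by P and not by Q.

LTS(P): 2 reachable states
  u0 = rec X. b.0 + (0 + 0) + (c.0 + 0\{a,c}) + b.X :: -b-> u0, -b-> u1, -c-> u1
  u1 = 0 :: (no moves)
LTS(Q): 2 reachable states
  v0 = rec X. b.0 + (0 + 0) + (c.0 + 0\{a,c}) + c.X :: -b-> v1, -c-> v0, -c-> v1
  v1 = 0 :: (no moves)
Run σ = ⟨bb⟩ on P: start {u0}
  after b @ step 1: {u0, u1}
  after b @ step 2: {u0, u1}
  P completes σ.
Run σ = ⟨bb⟩ on Q: start {v0}
  after b @ step 1: {v1}
  after b @ step 2: no successor for Q

bb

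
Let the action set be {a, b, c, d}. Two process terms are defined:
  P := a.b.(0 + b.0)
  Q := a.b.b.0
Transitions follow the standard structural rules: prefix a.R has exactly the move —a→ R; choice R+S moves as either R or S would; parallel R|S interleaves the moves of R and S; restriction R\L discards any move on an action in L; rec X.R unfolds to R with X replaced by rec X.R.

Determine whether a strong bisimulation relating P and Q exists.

bisimilar

P's transition system — 4 states:
  m0 = a.b.(0 + b.0) ⊢ -a-> m1
  m1 = b.(0 + b.0) ⊢ -b-> m2
  m2 = 0 + b.0 ⊢ -b-> m3
  m3 = 0 ⊢ ·
Q's transition system — 4 states:
  n0 = a.b.b.0 ⊢ -a-> n1
  n1 = b.b.0 ⊢ -b-> n2
  n2 = b.0 ⊢ -b-> n3
  n3 = 0 ⊢ ·
Coarsest stable partition (strong bisimilarity classes):
  B0 = {m0, n0}
  B1 = {m1, n1}
  B2 = {m2, n2}
  B3 = {m3, n3}
m0 ∈ B0, n0 ∈ B0 → same block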